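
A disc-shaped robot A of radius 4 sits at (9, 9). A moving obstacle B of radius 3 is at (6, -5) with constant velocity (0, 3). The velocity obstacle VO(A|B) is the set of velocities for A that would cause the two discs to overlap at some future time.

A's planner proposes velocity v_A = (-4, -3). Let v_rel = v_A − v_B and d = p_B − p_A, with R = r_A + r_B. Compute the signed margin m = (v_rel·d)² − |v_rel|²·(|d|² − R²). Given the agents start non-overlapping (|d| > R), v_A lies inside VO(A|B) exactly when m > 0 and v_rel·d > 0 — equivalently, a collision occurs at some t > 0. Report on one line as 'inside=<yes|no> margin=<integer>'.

d = (-3, -14),  |d|² = 205;  R = 4+3 = 7,  c = 205−7² = 156
v_rel = (-4, -6),  |v_rel|² = 52;  v_rel·d = (-4)·(-3) + (-6)·(-14) = 96
52·t² − 192·t + 156 = 0  ⇒  m = 96² − 52·156 = 1104
m = 1104 > 0,  v_rel·d = 96 > 0  ⇒  inside

inside=yes margin=1104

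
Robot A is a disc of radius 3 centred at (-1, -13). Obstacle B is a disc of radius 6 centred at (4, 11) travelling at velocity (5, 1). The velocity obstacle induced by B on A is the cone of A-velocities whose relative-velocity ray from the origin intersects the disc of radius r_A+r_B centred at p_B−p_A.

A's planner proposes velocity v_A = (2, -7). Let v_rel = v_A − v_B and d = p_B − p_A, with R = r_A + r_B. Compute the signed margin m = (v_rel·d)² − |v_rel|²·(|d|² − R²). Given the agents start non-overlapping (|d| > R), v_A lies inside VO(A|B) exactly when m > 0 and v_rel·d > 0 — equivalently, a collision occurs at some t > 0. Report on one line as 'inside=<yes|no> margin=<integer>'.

d = (5, 24),  |d|² = 601;  R = 3+6 = 9,  c = 601−9² = 520
v_rel = (-3, -8),  |v_rel|² = 73;  v_rel·d = (-3)·(5) + (-8)·(24) = -207
73·t² + 414·t + 520 = 0  ⇒  m = (-207)² − 73·520 = 4889
m = 4889 > 0,  v_rel·d = -207 < 0  ⇒  outside

inside=no margin=4889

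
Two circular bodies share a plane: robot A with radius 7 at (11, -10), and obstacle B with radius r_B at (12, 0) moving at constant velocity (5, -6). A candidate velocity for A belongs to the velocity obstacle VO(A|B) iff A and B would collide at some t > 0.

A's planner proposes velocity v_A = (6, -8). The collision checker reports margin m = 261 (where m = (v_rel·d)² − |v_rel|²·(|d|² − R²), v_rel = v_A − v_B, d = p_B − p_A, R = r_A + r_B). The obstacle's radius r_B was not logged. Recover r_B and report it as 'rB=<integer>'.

m = 261
d = (1, 10);  v_rel = (1, -2),  |v_rel|² = 5
v_rel×d = (1)·(10) − (-2)·(1) = 12
since m = R²·5 − 12²:  R² = (144 + 261) / 5 = 81
R = √81 = 9  ⇒  r_B = 9 − 7 = 2

rB=2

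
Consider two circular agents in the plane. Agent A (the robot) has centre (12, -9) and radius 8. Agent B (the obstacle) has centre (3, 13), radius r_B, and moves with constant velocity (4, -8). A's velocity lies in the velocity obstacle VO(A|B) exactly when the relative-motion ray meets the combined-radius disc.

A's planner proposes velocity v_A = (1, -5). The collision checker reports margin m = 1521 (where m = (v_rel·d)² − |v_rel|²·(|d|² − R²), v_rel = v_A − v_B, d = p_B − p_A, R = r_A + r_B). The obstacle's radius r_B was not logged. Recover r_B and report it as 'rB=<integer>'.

m = 1521
d = (-9, 22);  v_rel = (-3, 3),  |v_rel|² = 18
v_rel×d = (-3)·(22) − (3)·(-9) = -39
since m = R²·18 − (-39)²:  R² = (1521 + 1521) / 18 = 169
R = √169 = 13  ⇒  r_B = 13 − 8 = 5

rB=5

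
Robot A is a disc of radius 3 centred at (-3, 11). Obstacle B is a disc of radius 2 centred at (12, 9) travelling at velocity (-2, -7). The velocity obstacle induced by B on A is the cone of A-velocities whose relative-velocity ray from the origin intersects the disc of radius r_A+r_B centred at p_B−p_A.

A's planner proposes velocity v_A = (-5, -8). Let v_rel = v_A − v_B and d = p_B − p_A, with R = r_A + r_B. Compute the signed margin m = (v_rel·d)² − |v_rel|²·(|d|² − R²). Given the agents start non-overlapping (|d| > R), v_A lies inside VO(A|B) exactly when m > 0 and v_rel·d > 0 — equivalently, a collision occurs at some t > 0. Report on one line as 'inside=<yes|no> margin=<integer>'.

d = (15, -2),  |d|² = 229;  R = 3+2 = 5,  c = 229−5² = 204
v_rel = (-3, -1),  |v_rel|² = 10;  v_rel·d = (-3)·(15) + (-1)·(-2) = -43
10·t² + 86·t + 204 = 0  ⇒  m = (-43)² − 10·204 = -191
m = -191 < 0,  v_rel·d = -43 < 0  ⇒  outside

inside=no margin=-191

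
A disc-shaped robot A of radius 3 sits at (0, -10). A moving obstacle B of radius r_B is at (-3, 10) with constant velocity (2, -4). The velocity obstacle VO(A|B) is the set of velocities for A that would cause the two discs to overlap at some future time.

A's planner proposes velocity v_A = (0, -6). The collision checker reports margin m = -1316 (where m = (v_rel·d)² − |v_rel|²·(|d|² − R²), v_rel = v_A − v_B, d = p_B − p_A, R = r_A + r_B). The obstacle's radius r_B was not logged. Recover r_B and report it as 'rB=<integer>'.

m = -1316
d = (-3, 20);  v_rel = (-2, -2),  |v_rel|² = 8
v_rel×d = (-2)·(20) − (-2)·(-3) = -46
since m = R²·8 − (-46)²:  R² = (2116 + -1316) / 8 = 100
R = √100 = 10  ⇒  r_B = 10 − 3 = 7

rB=7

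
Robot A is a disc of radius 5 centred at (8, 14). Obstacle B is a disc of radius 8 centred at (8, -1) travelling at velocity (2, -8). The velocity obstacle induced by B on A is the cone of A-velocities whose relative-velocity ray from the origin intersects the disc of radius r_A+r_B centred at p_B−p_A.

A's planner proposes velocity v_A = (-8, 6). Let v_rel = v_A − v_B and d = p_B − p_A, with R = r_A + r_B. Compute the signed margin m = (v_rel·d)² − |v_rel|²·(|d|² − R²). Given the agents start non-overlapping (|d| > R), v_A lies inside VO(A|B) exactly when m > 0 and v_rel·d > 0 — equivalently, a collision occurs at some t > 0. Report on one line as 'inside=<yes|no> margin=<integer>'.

d = (0, -15),  |d|² = 225;  R = 5+8 = 13,  c = 225−13² = 56
v_rel = (-10, 14),  |v_rel|² = 296;  v_rel·d = (-10)·(0) + (14)·(-15) = -210
296·t² + 420·t + 56 = 0  ⇒  m = (-210)² − 296·56 = 27524
m = 27524 > 0,  v_rel·d = -210 < 0  ⇒  outside

inside=no margin=27524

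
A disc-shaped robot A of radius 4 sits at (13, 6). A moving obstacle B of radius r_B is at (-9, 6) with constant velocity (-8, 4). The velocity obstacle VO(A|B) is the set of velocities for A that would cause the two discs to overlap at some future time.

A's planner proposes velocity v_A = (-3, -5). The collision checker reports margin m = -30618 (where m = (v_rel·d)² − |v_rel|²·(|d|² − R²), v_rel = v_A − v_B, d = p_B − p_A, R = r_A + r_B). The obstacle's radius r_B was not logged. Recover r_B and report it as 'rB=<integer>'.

m = -30618
d = (-22, 0);  v_rel = (5, -9),  |v_rel|² = 106
v_rel×d = (5)·(0) − (-9)·(-22) = -198
since m = R²·106 − (-198)²:  R² = (39204 + -30618) / 106 = 81
R = √81 = 9  ⇒  r_B = 9 − 4 = 5

rB=5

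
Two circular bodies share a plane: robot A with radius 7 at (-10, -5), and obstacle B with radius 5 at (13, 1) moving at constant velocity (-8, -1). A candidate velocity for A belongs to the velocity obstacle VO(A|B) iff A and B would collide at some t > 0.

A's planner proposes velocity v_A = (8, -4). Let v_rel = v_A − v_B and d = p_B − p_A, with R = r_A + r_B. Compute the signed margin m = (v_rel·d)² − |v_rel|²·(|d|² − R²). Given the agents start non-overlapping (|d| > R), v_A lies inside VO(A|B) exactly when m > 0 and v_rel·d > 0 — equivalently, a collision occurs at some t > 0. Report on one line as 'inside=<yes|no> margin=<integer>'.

d = (23, 6),  |d|² = 565;  R = 7+5 = 12,  c = 565−12² = 421
v_rel = (16, -3),  |v_rel|² = 265;  v_rel·d = (16)·(23) + (-3)·(6) = 350
265·t² − 700·t + 421 = 0  ⇒  m = 350² − 265·421 = 10935
m = 10935 > 0,  v_rel·d = 350 > 0  ⇒  inside

inside=yes margin=10935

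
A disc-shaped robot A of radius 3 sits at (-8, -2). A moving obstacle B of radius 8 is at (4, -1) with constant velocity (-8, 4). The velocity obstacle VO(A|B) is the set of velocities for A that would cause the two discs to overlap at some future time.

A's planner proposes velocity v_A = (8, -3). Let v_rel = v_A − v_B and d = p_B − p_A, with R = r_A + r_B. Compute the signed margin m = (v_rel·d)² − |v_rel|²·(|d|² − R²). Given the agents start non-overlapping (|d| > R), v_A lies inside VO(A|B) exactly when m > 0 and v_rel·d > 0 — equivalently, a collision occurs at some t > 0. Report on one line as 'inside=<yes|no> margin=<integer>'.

d = (12, 1),  |d|² = 145;  R = 3+8 = 11,  c = 145−11² = 24
v_rel = (16, -7),  |v_rel|² = 305;  v_rel·d = (16)·(12) + (-7)·(1) = 185
305·t² − 370·t + 24 = 0  ⇒  m = 185² − 305·24 = 26905
m = 26905 > 0,  v_rel·d = 185 > 0  ⇒  inside

inside=yes margin=26905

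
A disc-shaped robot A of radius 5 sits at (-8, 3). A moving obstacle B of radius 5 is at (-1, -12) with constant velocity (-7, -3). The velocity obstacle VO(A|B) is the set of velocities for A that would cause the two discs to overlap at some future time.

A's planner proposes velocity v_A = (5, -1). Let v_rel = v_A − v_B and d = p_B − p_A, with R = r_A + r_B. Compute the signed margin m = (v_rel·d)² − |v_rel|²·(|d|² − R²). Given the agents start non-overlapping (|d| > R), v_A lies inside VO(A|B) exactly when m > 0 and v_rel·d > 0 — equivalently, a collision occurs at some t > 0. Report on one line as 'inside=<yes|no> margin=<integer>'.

d = (7, -15),  |d|² = 274;  R = 5+5 = 10,  c = 274−10² = 174
v_rel = (12, 2),  |v_rel|² = 148;  v_rel·d = (12)·(7) + (2)·(-15) = 54
148·t² − 108·t + 174 = 0  ⇒  m = 54² − 148·174 = -22836
m = -22836 < 0,  v_rel·d = 54 > 0  ⇒  outside

inside=no margin=-22836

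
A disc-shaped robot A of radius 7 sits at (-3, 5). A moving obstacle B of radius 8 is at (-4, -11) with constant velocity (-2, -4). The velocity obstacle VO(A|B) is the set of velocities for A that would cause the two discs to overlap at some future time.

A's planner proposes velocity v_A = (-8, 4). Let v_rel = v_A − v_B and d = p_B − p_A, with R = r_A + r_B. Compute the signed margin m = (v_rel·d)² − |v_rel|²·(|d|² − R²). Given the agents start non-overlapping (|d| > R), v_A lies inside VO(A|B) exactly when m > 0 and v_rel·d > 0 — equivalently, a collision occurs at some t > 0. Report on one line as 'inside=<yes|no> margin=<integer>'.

d = (-1, -16),  |d|² = 257;  R = 7+8 = 15,  c = 257−15² = 32
v_rel = (-6, 8),  |v_rel|² = 100;  v_rel·d = (-6)·(-1) + (8)·(-16) = -122
100·t² + 244·t + 32 = 0  ⇒  m = (-122)² − 100·32 = 11684
m = 11684 > 0,  v_rel·d = -122 < 0  ⇒  outside

inside=no margin=11684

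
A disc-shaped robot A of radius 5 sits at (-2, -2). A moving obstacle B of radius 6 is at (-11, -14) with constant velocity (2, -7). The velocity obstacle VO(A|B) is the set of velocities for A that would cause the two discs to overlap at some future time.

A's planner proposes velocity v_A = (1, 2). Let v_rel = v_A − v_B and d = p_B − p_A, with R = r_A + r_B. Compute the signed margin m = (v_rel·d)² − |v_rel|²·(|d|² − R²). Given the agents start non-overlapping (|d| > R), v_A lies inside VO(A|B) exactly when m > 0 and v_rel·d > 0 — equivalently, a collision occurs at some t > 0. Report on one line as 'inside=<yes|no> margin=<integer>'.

d = (-9, -12),  |d|² = 225;  R = 5+6 = 11,  c = 225−11² = 104
v_rel = (-1, 9),  |v_rel|² = 82;  v_rel·d = (-1)·(-9) + (9)·(-12) = -99
82·t² + 198·t + 104 = 0  ⇒  m = (-99)² − 82·104 = 1273
m = 1273 > 0,  v_rel·d = -99 < 0  ⇒  outside

inside=no margin=1273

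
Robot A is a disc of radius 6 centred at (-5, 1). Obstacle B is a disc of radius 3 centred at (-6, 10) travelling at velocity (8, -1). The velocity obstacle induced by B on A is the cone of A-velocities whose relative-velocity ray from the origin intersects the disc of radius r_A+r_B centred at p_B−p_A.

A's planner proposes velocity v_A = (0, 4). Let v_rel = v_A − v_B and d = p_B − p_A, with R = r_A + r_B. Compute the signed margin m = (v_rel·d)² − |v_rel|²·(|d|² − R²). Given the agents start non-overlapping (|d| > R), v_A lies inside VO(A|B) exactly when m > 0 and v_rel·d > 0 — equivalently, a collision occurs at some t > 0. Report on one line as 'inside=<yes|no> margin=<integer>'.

d = (-1, 9),  |d|² = 82;  R = 6+3 = 9,  c = 82−9² = 1
v_rel = (-8, 5),  |v_rel|² = 89;  v_rel·d = (-8)·(-1) + (5)·(9) = 53
89·t² − 106·t + 1 = 0  ⇒  m = 53² − 89·1 = 2720
m = 2720 > 0,  v_rel·d = 53 > 0  ⇒  inside

inside=yes margin=2720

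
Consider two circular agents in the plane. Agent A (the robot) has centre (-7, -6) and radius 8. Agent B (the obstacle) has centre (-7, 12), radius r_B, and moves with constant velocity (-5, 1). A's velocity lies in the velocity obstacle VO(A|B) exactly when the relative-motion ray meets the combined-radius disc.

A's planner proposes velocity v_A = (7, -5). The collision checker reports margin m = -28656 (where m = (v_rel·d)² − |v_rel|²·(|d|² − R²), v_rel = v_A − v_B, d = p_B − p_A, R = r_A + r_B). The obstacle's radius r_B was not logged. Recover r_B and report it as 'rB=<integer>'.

m = -28656
d = (0, 18);  v_rel = (12, -6),  |v_rel|² = 180
v_rel×d = (12)·(18) − (-6)·(0) = 216
since m = R²·180 − 216²:  R² = (46656 + -28656) / 180 = 100
R = √100 = 10  ⇒  r_B = 10 − 8 = 2

rB=2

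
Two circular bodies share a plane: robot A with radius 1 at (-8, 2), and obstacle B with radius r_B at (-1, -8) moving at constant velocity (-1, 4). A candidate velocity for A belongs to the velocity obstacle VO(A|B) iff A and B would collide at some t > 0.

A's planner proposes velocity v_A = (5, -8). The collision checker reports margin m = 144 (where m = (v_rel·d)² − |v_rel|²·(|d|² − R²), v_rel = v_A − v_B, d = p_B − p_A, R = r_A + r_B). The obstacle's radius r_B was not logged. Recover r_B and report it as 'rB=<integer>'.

m = 144
d = (7, -10);  v_rel = (6, -12),  |v_rel|² = 180
v_rel×d = (6)·(-10) − (-12)·(7) = 24
since m = R²·180 − 24²:  R² = (576 + 144) / 180 = 4
R = √4 = 2  ⇒  r_B = 2 − 1 = 1

rB=1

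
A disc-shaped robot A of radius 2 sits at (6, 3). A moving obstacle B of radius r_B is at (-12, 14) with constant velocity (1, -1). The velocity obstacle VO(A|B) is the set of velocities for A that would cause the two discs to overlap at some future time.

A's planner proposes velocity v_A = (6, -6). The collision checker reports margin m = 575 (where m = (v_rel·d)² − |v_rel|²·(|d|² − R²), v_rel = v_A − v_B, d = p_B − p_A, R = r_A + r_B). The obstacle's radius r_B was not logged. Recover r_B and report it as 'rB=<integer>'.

m = 575
d = (-18, 11);  v_rel = (5, -5),  |v_rel|² = 50
v_rel×d = (5)·(11) − (-5)·(-18) = -35
since m = R²·50 − (-35)²:  R² = (1225 + 575) / 50 = 36
R = √36 = 6  ⇒  r_B = 6 − 2 = 4

rB=4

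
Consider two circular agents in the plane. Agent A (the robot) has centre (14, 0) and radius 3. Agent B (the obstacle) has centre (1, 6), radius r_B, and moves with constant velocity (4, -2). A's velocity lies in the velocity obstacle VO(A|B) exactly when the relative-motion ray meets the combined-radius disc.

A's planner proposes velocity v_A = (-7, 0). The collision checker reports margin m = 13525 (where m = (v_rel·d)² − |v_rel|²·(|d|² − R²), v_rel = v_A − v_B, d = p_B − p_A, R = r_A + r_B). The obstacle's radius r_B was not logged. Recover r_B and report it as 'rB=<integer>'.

m = 13525
d = (-13, 6);  v_rel = (-11, 2),  |v_rel|² = 125
v_rel×d = (-11)·(6) − (2)·(-13) = -40
since m = R²·125 − (-40)²:  R² = (1600 + 13525) / 125 = 121
R = √121 = 11  ⇒  r_B = 11 − 3 = 8

rB=8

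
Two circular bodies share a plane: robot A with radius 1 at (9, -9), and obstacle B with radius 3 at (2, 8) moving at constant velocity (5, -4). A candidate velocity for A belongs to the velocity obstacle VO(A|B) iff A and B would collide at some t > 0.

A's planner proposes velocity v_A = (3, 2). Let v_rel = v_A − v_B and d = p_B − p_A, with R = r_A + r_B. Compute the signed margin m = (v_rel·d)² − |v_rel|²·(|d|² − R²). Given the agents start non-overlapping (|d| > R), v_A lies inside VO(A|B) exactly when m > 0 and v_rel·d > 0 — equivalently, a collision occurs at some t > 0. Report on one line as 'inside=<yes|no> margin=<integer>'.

d = (-7, 17),  |d|² = 338;  R = 1+3 = 4,  c = 338−4² = 322
v_rel = (-2, 6),  |v_rel|² = 40;  v_rel·d = (-2)·(-7) + (6)·(17) = 116
40·t² − 232·t + 322 = 0  ⇒  m = 116² − 40·322 = 576
m = 576 > 0,  v_rel·d = 116 > 0  ⇒  inside

inside=yes margin=576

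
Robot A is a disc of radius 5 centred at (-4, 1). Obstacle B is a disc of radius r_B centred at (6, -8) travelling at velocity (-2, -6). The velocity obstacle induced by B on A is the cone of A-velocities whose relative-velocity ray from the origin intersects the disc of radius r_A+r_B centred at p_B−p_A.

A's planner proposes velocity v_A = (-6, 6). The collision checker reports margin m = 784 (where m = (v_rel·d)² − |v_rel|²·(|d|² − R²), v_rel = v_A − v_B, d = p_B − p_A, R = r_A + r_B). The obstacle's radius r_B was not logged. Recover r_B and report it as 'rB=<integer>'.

m = 784
d = (10, -9);  v_rel = (-4, 12),  |v_rel|² = 160
v_rel×d = (-4)·(-9) − (12)·(10) = -84
since m = R²·160 − (-84)²:  R² = (7056 + 784) / 160 = 49
R = √49 = 7  ⇒  r_B = 7 − 5 = 2

rB=2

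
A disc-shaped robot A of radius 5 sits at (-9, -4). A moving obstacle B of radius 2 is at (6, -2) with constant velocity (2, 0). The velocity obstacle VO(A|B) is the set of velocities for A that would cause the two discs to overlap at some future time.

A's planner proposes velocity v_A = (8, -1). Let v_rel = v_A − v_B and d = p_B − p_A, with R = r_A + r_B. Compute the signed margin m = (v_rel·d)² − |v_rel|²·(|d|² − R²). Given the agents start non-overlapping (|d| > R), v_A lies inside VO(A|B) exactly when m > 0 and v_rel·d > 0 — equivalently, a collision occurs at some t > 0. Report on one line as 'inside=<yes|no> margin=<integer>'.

d = (15, 2),  |d|² = 229;  R = 5+2 = 7,  c = 229−7² = 180
v_rel = (6, -1),  |v_rel|² = 37;  v_rel·d = (6)·(15) + (-1)·(2) = 88
37·t² − 176·t + 180 = 0  ⇒  m = 88² − 37·180 = 1084
m = 1084 > 0,  v_rel·d = 88 > 0  ⇒  inside

inside=yes margin=1084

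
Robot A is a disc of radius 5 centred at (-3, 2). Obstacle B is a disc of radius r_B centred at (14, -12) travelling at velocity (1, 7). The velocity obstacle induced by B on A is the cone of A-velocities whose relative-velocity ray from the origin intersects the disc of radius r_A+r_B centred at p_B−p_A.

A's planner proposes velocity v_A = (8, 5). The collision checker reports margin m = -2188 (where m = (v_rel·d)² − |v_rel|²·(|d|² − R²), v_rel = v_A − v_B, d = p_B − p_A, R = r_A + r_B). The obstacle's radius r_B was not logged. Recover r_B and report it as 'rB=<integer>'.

m = -2188
d = (17, -14);  v_rel = (7, -2),  |v_rel|² = 53
v_rel×d = (7)·(-14) − (-2)·(17) = -64
since m = R²·53 − (-64)²:  R² = (4096 + -2188) / 53 = 36
R = √36 = 6  ⇒  r_B = 6 − 5 = 1

rB=1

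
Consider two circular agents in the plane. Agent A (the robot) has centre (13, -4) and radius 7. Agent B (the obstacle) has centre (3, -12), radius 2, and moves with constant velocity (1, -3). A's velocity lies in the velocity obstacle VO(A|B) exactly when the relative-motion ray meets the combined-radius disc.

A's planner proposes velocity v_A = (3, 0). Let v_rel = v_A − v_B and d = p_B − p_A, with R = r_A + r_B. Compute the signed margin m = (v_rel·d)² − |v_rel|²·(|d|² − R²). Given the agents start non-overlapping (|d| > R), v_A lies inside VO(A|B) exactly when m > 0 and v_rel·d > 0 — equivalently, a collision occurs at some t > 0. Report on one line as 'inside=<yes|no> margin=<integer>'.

d = (-10, -8),  |d|² = 164;  R = 7+2 = 9,  c = 164−9² = 83
v_rel = (2, 3),  |v_rel|² = 13;  v_rel·d = (2)·(-10) + (3)·(-8) = -44
13·t² + 88·t + 83 = 0  ⇒  m = (-44)² − 13·83 = 857
m = 857 > 0,  v_rel·d = -44 < 0  ⇒  outside

inside=no margin=857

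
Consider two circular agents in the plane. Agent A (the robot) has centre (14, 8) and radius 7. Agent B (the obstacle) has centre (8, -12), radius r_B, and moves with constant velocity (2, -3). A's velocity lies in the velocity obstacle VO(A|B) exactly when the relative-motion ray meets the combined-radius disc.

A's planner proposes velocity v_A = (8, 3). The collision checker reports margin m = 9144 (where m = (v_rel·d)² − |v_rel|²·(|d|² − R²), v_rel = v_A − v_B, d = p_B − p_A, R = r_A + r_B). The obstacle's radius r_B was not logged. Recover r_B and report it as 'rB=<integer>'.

m = 9144
d = (-6, -20);  v_rel = (6, 6),  |v_rel|² = 72
v_rel×d = (6)·(-20) − (6)·(-6) = -84
since m = R²·72 − (-84)²:  R² = (7056 + 9144) / 72 = 225
R = √225 = 15  ⇒  r_B = 15 − 7 = 8

rB=8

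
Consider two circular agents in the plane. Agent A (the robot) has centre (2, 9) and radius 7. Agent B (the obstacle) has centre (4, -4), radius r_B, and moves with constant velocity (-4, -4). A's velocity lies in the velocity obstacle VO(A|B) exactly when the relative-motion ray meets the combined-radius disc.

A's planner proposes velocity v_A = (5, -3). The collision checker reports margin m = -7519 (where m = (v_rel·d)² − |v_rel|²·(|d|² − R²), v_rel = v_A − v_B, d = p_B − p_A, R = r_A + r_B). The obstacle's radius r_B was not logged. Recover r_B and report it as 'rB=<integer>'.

m = -7519
d = (2, -13);  v_rel = (9, 1),  |v_rel|² = 82
v_rel×d = (9)·(-13) − (1)·(2) = -119
since m = R²·82 − (-119)²:  R² = (14161 + -7519) / 82 = 81
R = √81 = 9  ⇒  r_B = 9 − 7 = 2

rB=2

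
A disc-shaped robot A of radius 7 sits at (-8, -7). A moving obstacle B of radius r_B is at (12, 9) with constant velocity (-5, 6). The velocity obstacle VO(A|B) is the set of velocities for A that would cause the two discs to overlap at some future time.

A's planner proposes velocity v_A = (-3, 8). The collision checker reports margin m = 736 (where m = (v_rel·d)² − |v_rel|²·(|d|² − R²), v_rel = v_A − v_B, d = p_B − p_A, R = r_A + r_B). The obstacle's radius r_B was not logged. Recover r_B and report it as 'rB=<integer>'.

m = 736
d = (20, 16);  v_rel = (2, 2),  |v_rel|² = 8
v_rel×d = (2)·(16) − (2)·(20) = -8
since m = R²·8 − (-8)²:  R² = (64 + 736) / 8 = 100
R = √100 = 10  ⇒  r_B = 10 − 7 = 3

rB=3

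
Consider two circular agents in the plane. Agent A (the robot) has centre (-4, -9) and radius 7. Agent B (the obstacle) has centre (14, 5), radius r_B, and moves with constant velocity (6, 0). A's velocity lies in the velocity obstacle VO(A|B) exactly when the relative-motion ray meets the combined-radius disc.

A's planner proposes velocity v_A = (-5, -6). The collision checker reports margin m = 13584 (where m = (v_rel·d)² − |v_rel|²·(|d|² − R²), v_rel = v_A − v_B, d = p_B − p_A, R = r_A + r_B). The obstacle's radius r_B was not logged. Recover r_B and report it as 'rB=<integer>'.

m = 13584
d = (18, 14);  v_rel = (-11, -6),  |v_rel|² = 157
v_rel×d = (-11)·(14) − (-6)·(18) = -46
since m = R²·157 − (-46)²:  R² = (2116 + 13584) / 157 = 100
R = √100 = 10  ⇒  r_B = 10 − 7 = 3

rB=3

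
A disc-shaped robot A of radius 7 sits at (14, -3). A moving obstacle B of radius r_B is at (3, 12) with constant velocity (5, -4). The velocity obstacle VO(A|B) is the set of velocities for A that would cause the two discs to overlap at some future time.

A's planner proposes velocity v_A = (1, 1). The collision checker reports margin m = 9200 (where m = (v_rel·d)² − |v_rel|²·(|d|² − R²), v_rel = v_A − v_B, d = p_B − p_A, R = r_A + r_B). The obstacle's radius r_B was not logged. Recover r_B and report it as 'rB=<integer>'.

m = 9200
d = (-11, 15);  v_rel = (-4, 5),  |v_rel|² = 41
v_rel×d = (-4)·(15) − (5)·(-11) = -5
since m = R²·41 − (-5)²:  R² = (25 + 9200) / 41 = 225
R = √225 = 15  ⇒  r_B = 15 − 7 = 8

rB=8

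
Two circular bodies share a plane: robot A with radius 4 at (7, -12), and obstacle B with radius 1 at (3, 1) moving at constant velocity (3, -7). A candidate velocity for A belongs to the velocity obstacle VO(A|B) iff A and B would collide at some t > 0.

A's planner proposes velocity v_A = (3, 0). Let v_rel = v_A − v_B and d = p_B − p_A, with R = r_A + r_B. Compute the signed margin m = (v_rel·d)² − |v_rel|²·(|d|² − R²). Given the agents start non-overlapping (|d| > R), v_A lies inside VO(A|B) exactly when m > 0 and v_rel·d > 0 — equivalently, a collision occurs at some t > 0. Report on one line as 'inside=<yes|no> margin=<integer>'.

d = (-4, 13),  |d|² = 185;  R = 4+1 = 5,  c = 185−5² = 160
v_rel = (0, 7),  |v_rel|² = 49;  v_rel·d = (0)·(-4) + (7)·(13) = 91
49·t² − 182·t + 160 = 0  ⇒  m = 91² − 49·160 = 441
m = 441 > 0,  v_rel·d = 91 > 0  ⇒  inside

inside=yes margin=441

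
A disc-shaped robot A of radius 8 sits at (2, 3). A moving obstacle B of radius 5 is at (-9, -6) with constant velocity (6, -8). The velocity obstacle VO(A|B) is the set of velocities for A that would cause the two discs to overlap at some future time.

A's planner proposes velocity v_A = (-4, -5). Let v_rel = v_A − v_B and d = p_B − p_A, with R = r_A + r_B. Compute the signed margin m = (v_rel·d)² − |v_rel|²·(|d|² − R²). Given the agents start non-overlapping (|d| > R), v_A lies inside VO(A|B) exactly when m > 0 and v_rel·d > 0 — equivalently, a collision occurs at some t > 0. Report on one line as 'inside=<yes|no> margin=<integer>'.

d = (-11, -9),  |d|² = 202;  R = 8+5 = 13,  c = 202−13² = 33
v_rel = (-10, 3),  |v_rel|² = 109;  v_rel·d = (-10)·(-11) + (3)·(-9) = 83
109·t² − 166·t + 33 = 0  ⇒  m = 83² − 109·33 = 3292
m = 3292 > 0,  v_rel·d = 83 > 0  ⇒  inside

inside=yes margin=3292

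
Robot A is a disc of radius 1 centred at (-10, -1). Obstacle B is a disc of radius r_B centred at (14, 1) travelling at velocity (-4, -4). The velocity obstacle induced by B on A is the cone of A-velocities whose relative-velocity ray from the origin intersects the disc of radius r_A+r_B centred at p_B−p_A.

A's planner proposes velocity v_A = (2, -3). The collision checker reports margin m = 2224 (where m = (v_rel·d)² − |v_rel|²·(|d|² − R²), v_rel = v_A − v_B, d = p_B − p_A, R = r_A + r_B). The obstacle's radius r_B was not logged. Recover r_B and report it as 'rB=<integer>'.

m = 2224
d = (24, 2);  v_rel = (6, 1),  |v_rel|² = 37
v_rel×d = (6)·(2) − (1)·(24) = -12
since m = R²·37 − (-12)²:  R² = (144 + 2224) / 37 = 64
R = √64 = 8  ⇒  r_B = 8 − 1 = 7

rB=7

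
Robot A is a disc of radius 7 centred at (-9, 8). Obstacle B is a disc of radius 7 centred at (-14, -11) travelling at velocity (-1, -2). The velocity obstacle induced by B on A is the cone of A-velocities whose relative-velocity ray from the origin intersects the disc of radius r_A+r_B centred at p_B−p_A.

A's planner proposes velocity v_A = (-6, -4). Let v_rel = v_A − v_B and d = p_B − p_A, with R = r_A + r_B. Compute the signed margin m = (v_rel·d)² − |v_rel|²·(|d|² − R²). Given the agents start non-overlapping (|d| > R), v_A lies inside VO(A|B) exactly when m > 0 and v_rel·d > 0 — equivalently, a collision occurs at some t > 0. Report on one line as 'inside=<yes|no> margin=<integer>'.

d = (-5, -19),  |d|² = 386;  R = 7+7 = 14,  c = 386−14² = 190
v_rel = (-5, -2),  |v_rel|² = 29;  v_rel·d = (-5)·(-5) + (-2)·(-19) = 63
29·t² − 126·t + 190 = 0  ⇒  m = 63² − 29·190 = -1541
m = -1541 < 0,  v_rel·d = 63 > 0  ⇒  outside

inside=no margin=-1541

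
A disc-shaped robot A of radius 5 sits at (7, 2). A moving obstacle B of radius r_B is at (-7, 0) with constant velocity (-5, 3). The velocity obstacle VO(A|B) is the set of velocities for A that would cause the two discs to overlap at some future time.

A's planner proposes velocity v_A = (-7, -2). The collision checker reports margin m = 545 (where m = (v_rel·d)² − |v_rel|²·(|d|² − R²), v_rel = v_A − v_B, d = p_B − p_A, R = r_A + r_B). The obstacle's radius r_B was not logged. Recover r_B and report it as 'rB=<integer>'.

m = 545
d = (-14, -2);  v_rel = (-2, -5),  |v_rel|² = 29
v_rel×d = (-2)·(-2) − (-5)·(-14) = -66
since m = R²·29 − (-66)²:  R² = (4356 + 545) / 29 = 169
R = √169 = 13  ⇒  r_B = 13 − 5 = 8

rB=8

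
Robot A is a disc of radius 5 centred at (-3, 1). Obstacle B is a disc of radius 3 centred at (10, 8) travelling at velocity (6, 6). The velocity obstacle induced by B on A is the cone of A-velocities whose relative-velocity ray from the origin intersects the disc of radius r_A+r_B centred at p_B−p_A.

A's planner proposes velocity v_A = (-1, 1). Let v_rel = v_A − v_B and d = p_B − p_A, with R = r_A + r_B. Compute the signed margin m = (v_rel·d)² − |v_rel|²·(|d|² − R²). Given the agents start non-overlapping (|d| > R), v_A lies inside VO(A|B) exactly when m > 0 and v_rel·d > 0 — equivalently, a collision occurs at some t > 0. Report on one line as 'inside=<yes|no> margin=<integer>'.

d = (13, 7),  |d|² = 218;  R = 5+3 = 8,  c = 218−8² = 154
v_rel = (-7, -5),  |v_rel|² = 74;  v_rel·d = (-7)·(13) + (-5)·(7) = -126
74·t² + 252·t + 154 = 0  ⇒  m = (-126)² − 74·154 = 4480
m = 4480 > 0,  v_rel·d = -126 < 0  ⇒  outside

inside=no margin=4480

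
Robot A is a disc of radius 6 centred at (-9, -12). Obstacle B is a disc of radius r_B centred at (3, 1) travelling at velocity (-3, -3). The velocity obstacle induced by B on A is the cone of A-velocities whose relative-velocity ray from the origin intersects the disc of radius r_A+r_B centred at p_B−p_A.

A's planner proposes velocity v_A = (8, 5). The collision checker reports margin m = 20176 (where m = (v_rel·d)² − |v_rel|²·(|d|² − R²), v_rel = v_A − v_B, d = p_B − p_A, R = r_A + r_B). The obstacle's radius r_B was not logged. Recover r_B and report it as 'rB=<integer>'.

m = 20176
d = (12, 13);  v_rel = (11, 8),  |v_rel|² = 185
v_rel×d = (11)·(13) − (8)·(12) = 47
since m = R²·185 − 47²:  R² = (2209 + 20176) / 185 = 121
R = √121 = 11  ⇒  r_B = 11 − 6 = 5

rB=5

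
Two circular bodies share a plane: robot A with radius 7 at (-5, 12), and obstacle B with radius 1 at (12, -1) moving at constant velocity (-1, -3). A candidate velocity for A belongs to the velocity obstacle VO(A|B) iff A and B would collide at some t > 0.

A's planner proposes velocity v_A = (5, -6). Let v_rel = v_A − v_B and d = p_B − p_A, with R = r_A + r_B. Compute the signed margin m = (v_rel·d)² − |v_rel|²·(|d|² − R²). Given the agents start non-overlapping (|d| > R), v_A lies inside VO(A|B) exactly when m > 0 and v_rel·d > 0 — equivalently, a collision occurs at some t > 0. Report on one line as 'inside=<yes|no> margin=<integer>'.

d = (17, -13),  |d|² = 458;  R = 7+1 = 8,  c = 458−8² = 394
v_rel = (6, -3),  |v_rel|² = 45;  v_rel·d = (6)·(17) + (-3)·(-13) = 141
45·t² − 282·t + 394 = 0  ⇒  m = 141² − 45·394 = 2151
m = 2151 > 0,  v_rel·d = 141 > 0  ⇒  inside

inside=yes margin=2151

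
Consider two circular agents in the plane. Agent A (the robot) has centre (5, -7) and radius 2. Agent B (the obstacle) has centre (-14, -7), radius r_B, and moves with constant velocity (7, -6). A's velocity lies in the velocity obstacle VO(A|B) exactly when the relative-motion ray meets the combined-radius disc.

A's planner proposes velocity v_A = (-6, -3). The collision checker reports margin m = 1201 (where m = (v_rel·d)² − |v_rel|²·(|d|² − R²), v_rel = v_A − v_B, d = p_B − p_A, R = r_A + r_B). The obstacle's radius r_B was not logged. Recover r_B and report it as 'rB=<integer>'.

m = 1201
d = (-19, 0);  v_rel = (-13, 3),  |v_rel|² = 178
v_rel×d = (-13)·(0) − (3)·(-19) = 57
since m = R²·178 − 57²:  R² = (3249 + 1201) / 178 = 25
R = √25 = 5  ⇒  r_B = 5 − 2 = 3

rB=3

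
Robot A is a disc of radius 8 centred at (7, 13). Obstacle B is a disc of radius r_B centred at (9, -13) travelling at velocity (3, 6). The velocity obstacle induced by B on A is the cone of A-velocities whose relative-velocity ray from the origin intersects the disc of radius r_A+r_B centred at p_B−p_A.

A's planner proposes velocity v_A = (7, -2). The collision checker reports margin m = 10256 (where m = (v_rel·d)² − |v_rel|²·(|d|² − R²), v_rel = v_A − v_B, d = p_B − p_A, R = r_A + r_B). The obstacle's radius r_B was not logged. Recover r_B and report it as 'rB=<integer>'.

m = 10256
d = (2, -26);  v_rel = (4, -8),  |v_rel|² = 80
v_rel×d = (4)·(-26) − (-8)·(2) = -88
since m = R²·80 − (-88)²:  R² = (7744 + 10256) / 80 = 225
R = √225 = 15  ⇒  r_B = 15 − 8 = 7

rB=7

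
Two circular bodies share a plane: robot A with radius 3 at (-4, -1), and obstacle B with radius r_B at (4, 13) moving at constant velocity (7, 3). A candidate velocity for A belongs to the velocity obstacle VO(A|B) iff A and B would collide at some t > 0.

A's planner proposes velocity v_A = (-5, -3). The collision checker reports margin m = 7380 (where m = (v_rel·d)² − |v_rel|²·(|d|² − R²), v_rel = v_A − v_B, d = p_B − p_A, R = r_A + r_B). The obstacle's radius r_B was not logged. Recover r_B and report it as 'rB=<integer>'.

m = 7380
d = (8, 14);  v_rel = (-12, -6),  |v_rel|² = 180
v_rel×d = (-12)·(14) − (-6)·(8) = -120
since m = R²·180 − (-120)²:  R² = (14400 + 7380) / 180 = 121
R = √121 = 11  ⇒  r_B = 11 − 3 = 8

rB=8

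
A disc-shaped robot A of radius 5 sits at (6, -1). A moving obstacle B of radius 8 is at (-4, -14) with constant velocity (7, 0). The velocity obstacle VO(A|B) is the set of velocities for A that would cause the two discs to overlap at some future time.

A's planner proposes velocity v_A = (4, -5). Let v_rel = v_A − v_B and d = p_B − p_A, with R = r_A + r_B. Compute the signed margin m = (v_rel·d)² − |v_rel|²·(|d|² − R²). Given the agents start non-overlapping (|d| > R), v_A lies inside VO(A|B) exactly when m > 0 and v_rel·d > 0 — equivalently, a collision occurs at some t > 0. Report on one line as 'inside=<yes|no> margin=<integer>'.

d = (-10, -13),  |d|² = 269;  R = 5+8 = 13,  c = 269−13² = 100
v_rel = (-3, -5),  |v_rel|² = 34;  v_rel·d = (-3)·(-10) + (-5)·(-13) = 95
34·t² − 190·t + 100 = 0  ⇒  m = 95² − 34·100 = 5625
m = 5625 > 0,  v_rel·d = 95 > 0  ⇒  inside

inside=yes margin=5625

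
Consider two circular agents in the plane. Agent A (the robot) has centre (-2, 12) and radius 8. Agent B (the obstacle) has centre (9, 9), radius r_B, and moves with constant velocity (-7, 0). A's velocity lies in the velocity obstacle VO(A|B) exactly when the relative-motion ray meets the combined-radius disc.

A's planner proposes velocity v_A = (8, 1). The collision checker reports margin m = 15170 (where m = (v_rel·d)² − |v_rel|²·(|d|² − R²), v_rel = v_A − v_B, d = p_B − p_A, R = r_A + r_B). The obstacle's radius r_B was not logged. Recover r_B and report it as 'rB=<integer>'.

m = 15170
d = (11, -3);  v_rel = (15, 1),  |v_rel|² = 226
v_rel×d = (15)·(-3) − (1)·(11) = -56
since m = R²·226 − (-56)²:  R² = (3136 + 15170) / 226 = 81
R = √81 = 9  ⇒  r_B = 9 − 8 = 1

rB=1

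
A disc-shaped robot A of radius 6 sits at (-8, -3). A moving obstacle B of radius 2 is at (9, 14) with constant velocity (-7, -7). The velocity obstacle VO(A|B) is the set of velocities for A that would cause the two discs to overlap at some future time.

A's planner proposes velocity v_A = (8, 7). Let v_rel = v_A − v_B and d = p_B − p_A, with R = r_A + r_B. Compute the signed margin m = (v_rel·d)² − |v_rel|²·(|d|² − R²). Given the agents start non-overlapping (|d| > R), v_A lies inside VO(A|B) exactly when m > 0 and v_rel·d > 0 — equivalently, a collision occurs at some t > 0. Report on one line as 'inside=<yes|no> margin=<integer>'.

d = (17, 17),  |d|² = 578;  R = 6+2 = 8,  c = 578−8² = 514
v_rel = (15, 14),  |v_rel|² = 421;  v_rel·d = (15)·(17) + (14)·(17) = 493
421·t² − 986·t + 514 = 0  ⇒  m = 493² − 421·514 = 26655
m = 26655 > 0,  v_rel·d = 493 > 0  ⇒  inside

inside=yes margin=26655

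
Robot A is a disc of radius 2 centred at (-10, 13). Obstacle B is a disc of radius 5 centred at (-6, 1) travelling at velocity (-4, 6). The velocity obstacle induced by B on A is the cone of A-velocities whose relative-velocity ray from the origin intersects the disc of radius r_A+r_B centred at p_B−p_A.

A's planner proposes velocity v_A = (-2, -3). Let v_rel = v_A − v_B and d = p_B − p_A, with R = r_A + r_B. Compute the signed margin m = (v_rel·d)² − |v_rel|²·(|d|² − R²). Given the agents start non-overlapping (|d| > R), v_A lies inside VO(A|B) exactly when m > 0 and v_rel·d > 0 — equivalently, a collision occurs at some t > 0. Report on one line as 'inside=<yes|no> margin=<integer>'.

d = (4, -12),  |d|² = 160;  R = 2+5 = 7,  c = 160−7² = 111
v_rel = (2, -9),  |v_rel|² = 85;  v_rel·d = (2)·(4) + (-9)·(-12) = 116
85·t² − 232·t + 111 = 0  ⇒  m = 116² − 85·111 = 4021
m = 4021 > 0,  v_rel·d = 116 > 0  ⇒  inside

inside=yes margin=4021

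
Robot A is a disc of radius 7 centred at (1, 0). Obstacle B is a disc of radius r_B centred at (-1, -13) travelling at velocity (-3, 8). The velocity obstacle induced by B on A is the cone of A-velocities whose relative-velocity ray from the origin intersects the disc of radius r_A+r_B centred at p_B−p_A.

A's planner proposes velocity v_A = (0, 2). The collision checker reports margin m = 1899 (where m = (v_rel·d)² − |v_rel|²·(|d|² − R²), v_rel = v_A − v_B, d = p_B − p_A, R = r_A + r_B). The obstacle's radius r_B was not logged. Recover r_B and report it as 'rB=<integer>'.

m = 1899
d = (-2, -13);  v_rel = (3, -6),  |v_rel|² = 45
v_rel×d = (3)·(-13) − (-6)·(-2) = -51
since m = R²·45 − (-51)²:  R² = (2601 + 1899) / 45 = 100
R = √100 = 10  ⇒  r_B = 10 − 7 = 3

rB=3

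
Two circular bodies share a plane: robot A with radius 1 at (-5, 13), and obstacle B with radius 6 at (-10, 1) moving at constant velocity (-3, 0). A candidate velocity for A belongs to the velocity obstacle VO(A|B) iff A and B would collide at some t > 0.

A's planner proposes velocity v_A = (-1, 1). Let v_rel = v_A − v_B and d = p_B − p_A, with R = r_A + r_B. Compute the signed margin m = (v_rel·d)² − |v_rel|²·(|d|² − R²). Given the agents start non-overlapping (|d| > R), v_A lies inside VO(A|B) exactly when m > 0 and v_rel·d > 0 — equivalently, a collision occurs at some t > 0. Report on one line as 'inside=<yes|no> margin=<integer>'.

d = (-5, -12),  |d|² = 169;  R = 1+6 = 7,  c = 169−7² = 120
v_rel = (2, 1),  |v_rel|² = 5;  v_rel·d = (2)·(-5) + (1)·(-12) = -22
5·t² + 44·t + 120 = 0  ⇒  m = (-22)² − 5·120 = -116
m = -116 < 0,  v_rel·d = -22 < 0  ⇒  outside

inside=no margin=-116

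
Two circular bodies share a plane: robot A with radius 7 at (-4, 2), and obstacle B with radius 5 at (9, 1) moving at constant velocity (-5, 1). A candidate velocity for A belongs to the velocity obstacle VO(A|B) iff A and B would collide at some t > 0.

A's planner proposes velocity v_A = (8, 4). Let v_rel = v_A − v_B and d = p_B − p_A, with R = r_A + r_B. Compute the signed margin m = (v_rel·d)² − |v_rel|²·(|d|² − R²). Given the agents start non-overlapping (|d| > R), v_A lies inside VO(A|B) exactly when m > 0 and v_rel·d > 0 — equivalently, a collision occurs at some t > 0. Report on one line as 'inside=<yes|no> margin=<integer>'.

d = (13, -1),  |d|² = 170;  R = 7+5 = 12,  c = 170−12² = 26
v_rel = (13, 3),  |v_rel|² = 178;  v_rel·d = (13)·(13) + (3)·(-1) = 166
178·t² − 332·t + 26 = 0  ⇒  m = 166² − 178·26 = 22928
m = 22928 > 0,  v_rel·d = 166 > 0  ⇒  inside

inside=yes margin=22928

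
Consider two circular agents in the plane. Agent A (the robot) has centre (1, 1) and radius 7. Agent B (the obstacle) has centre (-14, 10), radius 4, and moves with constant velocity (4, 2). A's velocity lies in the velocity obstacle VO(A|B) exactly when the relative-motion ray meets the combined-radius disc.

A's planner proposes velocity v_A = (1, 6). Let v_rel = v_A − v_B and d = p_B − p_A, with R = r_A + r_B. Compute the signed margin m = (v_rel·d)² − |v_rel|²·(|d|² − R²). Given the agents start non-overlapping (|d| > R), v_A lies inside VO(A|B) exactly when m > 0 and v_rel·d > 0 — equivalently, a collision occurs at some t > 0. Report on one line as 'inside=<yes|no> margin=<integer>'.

d = (-15, 9),  |d|² = 306;  R = 7+4 = 11,  c = 306−11² = 185
v_rel = (-3, 4),  |v_rel|² = 25;  v_rel·d = (-3)·(-15) + (4)·(9) = 81
25·t² − 162·t + 185 = 0  ⇒  m = 81² − 25·185 = 1936
m = 1936 > 0,  v_rel·d = 81 > 0  ⇒  inside

inside=yes margin=1936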